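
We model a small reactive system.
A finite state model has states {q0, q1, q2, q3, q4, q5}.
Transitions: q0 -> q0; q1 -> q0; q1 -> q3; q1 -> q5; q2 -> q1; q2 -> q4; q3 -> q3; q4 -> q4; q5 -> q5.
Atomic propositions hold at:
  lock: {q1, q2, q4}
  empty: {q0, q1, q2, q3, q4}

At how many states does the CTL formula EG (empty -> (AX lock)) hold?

3

Sat(AX lock) = {s : every successor in {q1, q2, q4}} = {q2, q4}
Sat(empty -> (AX lock)) = {q2, q4, q5}
EG (empty -> (AX lock)): greatest fixpoint, start Z0 = {q2, q4, q5}, keep only states in Sat with some successor in Z. Already a fixed point.
Sat(EG (empty -> (AX lock))) = {q2, q4, q5}
|Sat(EG (empty -> (AX lock)))| = |{q2, q4, q5}| = 3.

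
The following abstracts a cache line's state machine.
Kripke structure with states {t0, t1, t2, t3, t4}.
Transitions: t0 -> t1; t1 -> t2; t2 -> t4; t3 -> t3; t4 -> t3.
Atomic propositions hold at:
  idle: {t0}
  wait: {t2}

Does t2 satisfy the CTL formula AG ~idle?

Yes

Sat(~idle) = {t1, t2, t3, t4}
AG ~idle: greatest fixpoint, start Z0 = {t1, t2, t3, t4}, keep only states in Sat with every successor in Z. Already a fixed point.
Sat(AG ~idle) = {t1, t2, t3, t4}
t2 ∈ Sat(AG ~idle) = {t1, t2, t3, t4}, so the formula holds at t2.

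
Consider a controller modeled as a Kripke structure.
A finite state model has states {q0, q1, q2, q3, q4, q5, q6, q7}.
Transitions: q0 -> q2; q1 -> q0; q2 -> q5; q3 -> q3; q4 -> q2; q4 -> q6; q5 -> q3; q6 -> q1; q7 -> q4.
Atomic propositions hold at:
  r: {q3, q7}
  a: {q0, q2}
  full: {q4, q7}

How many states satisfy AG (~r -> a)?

Sat(~r) = {q0, q1, q2, q4, q5, q6}
Sat(~r -> a) = {q0, q2, q3, q7}
AG (~r -> a): greatest fixpoint, start Z0 = {q0, q2, q3, q7}, keep only states in Sat with every successor in Z. Z1 = {q0, q3}; Z2 = {q3}; fixed.
Sat(AG (~r -> a)) = {q3}
|Sat(AG (~r -> a))| = |{q3}| = 1.

1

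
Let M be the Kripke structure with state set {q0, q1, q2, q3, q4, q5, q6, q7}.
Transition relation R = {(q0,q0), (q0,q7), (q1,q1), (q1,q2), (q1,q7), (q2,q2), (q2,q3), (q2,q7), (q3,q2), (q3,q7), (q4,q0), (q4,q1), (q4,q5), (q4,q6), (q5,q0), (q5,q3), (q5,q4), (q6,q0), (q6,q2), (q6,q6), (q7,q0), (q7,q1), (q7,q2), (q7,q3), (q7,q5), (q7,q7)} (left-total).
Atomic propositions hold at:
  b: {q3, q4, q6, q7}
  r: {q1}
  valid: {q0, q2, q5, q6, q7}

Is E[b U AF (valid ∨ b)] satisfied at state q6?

Yes

Sat(valid ∨ b) = {q0, q2, q3, q4, q5, q6, q7}
AF (valid ∨ b): least fixpoint, start Z0 = {q0, q2, q3, q4, q5, q6, q7}, add states with every successor in Z. Already a fixed point.
Sat(AF (valid ∨ b)) = {q0, q2, q3, q4, q5, q6, q7}
E[b U AF (valid ∨ b)]: least fixpoint, start Z0 = Sat(AF (valid ∨ b)) = {q0, q2, q3, q4, q5, q6, q7}, add states in Sat(b) with some successor in Z. Already a fixed point.
Sat(E[b U AF (valid ∨ b)]) = {q0, q2, q3, q4, q5, q6, q7}
q6 ∈ Sat(E[b U AF (valid ∨ b)]) = {q0, q2, q3, q4, q5, q6, q7}, so the formula holds at q6.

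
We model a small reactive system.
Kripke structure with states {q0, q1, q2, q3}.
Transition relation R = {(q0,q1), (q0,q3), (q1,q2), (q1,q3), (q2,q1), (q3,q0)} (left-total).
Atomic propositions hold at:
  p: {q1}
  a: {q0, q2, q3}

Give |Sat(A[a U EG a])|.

2

EG a: greatest fixpoint, start Z0 = {q0, q2, q3}, keep only states in Sat with some successor in Z. Z1 = {q0, q3}; fixed.
Sat(EG a) = {q0, q3}
A[a U EG a]: least fixpoint, start Z0 = Sat(EG a) = {q0, q3}, add states in Sat(a) with every successor in Z. Already a fixed point.
Sat(A[a U EG a]) = {q0, q3}
|Sat(A[a U EG a])| = |{q0, q3}| = 2.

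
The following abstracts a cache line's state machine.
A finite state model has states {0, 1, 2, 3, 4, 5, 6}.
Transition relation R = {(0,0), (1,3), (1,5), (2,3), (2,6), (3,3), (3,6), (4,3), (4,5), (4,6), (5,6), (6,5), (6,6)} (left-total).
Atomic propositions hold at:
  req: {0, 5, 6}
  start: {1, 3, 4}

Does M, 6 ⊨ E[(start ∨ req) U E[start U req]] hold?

Sat(start ∨ req) = {0, 1, 3, 4, 5, 6}
E[start U req]: least fixpoint, start Z0 = Sat(req) = {0, 5, 6}, add states in Sat(start) with some successor in Z. Z1 = {0, 1, 3, 4, 5, 6}; fixed.
Sat(E[start U req]) = {0, 1, 3, 4, 5, 6}
E[(start ∨ req) U E[start U req]]: least fixpoint, start Z0 = Sat(E[start U req]) = {0, 1, 3, 4, 5, 6}, add states in Sat(start ∨ req) with some successor in Z. Already a fixed point.
Sat(E[(start ∨ req) U E[start U req]]) = {0, 1, 3, 4, 5, 6}
6 ∈ Sat(E[(start ∨ req) U E[start U req]]) = {0, 1, 3, 4, 5, 6}, so the formula holds at 6.

Yes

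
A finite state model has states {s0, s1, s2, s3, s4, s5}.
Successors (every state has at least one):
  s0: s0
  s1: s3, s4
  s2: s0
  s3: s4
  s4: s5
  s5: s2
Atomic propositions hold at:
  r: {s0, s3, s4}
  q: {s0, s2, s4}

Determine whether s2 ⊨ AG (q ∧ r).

No

Sat(q ∧ r) = {s0, s4}
AG (q ∧ r): greatest fixpoint, start Z0 = {s0, s4}, keep only states in Sat with every successor in Z. Z1 = {s0}; fixed.
Sat(AG (q ∧ r)) = {s0}
s2 ∉ Sat(AG (q ∧ r)) = {s0}, so the formula does not hold at s2.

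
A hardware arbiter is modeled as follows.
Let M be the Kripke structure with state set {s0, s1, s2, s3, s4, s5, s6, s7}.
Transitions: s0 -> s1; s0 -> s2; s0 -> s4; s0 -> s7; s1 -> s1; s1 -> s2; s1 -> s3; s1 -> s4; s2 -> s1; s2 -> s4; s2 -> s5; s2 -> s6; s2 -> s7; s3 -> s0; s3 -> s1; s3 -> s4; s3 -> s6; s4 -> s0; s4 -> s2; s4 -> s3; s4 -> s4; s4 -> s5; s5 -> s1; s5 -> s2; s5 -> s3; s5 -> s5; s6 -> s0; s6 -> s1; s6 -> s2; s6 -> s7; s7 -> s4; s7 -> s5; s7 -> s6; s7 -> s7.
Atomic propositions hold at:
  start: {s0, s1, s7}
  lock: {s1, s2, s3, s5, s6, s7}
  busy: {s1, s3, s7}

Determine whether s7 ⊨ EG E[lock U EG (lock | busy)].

Sat(lock | busy) = {s1, s2, s3, s5, s6, s7}
EG (lock | busy): greatest fixpoint, start Z0 = {s1, s2, s3, s5, s6, s7}, keep only states in Sat with some successor in Z. Already a fixed point.
Sat(EG (lock | busy)) = {s1, s2, s3, s5, s6, s7}
E[lock U EG (lock | busy)]: least fixpoint, start Z0 = Sat(EG (lock | busy)) = {s1, s2, s3, s5, s6, s7}, add states in Sat(lock) with some successor in Z. Already a fixed point.
Sat(E[lock U EG (lock | busy)]) = {s1, s2, s3, s5, s6, s7}
EG E[lock U EG (lock | busy)]: greatest fixpoint, start Z0 = {s1, s2, s3, s5, s6, s7}, keep only states in Sat with some successor in Z. Already a fixed point.
Sat(EG E[lock U EG (lock | busy)]) = {s1, s2, s3, s5, s6, s7}
s7 ∈ Sat(EG E[lock U EG (lock | busy)]) = {s1, s2, s3, s5, s6, s7}, so the formula holds at s7.

Yes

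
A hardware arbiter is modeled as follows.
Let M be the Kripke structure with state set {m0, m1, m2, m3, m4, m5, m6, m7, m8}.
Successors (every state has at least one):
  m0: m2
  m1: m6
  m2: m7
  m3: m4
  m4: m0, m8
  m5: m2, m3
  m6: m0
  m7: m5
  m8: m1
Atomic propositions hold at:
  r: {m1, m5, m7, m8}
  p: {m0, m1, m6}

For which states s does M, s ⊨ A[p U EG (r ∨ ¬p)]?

Sat(¬p) = {m2, m3, m4, m5, m7, m8}
Sat(r ∨ ¬p) = {m1, m2, m3, m4, m5, m7, m8}
EG (r ∨ ¬p): greatest fixpoint, start Z0 = {m1, m2, m3, m4, m5, m7, m8}, keep only states in Sat with some successor in Z. Z1 = {m2, m3, m4, m5, m7, m8}; Z2 = {m2, m3, m4, m5, m7}; Z3 = {m2, m3, m5, m7}; Z4 = {m2, m5, m7}; fixed.
Sat(EG (r ∨ ¬p)) = {m2, m5, m7}
A[p U EG (r ∨ ¬p)]: least fixpoint, start Z0 = Sat(EG (r ∨ ¬p)) = {m2, m5, m7}, add states in Sat(p) with every successor in Z. Z1 = {m0, m2, m5, m7}; Z2 = {m0, m2, m5, m6, m7}; Z3 = {m0, m1, m2, m5, m6, m7}; fixed.
Sat(A[p U EG (r ∨ ¬p)]) = {m0, m1, m2, m5, m6, m7}

{m0, m1, m2, m5, m6, m7}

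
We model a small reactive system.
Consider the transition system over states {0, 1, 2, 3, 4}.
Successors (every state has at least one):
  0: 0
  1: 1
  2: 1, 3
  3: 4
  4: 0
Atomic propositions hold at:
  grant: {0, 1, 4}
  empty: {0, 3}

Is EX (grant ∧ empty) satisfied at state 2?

No

Sat(grant ∧ empty) = {0}
Sat(EX (grant ∧ empty)) = {s : some successor in {0}} = {0, 4}
2 ∉ Sat(EX (grant ∧ empty)) = {0, 4}, so the formula does not hold at 2.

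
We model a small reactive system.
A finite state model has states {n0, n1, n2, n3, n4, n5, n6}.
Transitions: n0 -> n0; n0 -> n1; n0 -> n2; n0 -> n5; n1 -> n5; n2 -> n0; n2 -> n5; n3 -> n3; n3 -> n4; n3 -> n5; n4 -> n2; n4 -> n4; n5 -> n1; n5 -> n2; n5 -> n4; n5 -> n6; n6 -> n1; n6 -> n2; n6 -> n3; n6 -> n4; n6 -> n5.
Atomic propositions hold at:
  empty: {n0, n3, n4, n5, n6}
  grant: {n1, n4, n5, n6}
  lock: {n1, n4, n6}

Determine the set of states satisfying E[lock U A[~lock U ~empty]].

Sat(~lock) = {n0, n2, n3, n5}
Sat(~empty) = {n1, n2}
A[~lock U ~empty]: least fixpoint, start Z0 = Sat(~empty) = {n1, n2}, add states in Sat(~lock) with every successor in Z. Already a fixed point.
Sat(A[~lock U ~empty]) = {n1, n2}
E[lock U A[~lock U ~empty]]: least fixpoint, start Z0 = Sat(A[~lock U ~empty]) = {n1, n2}, add states in Sat(lock) with some successor in Z. Z1 = {n1, n2, n4, n6}; fixed.
Sat(E[lock U A[~lock U ~empty]]) = {n1, n2, n4, n6}

{n1, n2, n4, n6}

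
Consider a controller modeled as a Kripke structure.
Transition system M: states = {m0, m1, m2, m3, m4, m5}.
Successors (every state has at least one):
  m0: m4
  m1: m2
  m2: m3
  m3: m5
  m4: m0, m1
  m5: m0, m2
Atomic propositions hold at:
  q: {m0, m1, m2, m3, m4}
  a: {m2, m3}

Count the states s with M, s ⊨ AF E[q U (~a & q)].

3

Sat(~a) = {m0, m1, m4, m5}
Sat(~a & q) = {m0, m1, m4}
E[q U (~a & q)]: least fixpoint, start Z0 = Sat((~a & q)) = {m0, m1, m4}, add states in Sat(q) with some successor in Z. Already a fixed point.
Sat(E[q U (~a & q)]) = {m0, m1, m4}
AF E[q U (~a & q)]: least fixpoint, start Z0 = {m0, m1, m4}, add states with every successor in Z. Already a fixed point.
Sat(AF E[q U (~a & q)]) = {m0, m1, m4}
|Sat(AF E[q U (~a & q)])| = |{m0, m1, m4}| = 3.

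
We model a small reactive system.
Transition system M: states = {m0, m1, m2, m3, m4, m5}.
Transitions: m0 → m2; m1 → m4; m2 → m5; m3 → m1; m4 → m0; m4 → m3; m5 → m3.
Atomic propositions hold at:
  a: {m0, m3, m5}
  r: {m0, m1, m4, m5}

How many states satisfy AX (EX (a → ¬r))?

Sat(¬r) = {m2, m3}
Sat(a → ¬r) = {m1, m2, m3, m4}
Sat(EX (a → ¬r)) = {s : some successor in {m1, m2, m3, m4}} = {m0, m1, m3, m4, m5}
Sat(AX (EX (a → ¬r))) = {s : every successor in {m0, m1, m3, m4, m5}} = {m1, m2, m3, m4, m5}
|Sat(AX (EX (a → ¬r)))| = |{m1, m2, m3, m4, m5}| = 5.

5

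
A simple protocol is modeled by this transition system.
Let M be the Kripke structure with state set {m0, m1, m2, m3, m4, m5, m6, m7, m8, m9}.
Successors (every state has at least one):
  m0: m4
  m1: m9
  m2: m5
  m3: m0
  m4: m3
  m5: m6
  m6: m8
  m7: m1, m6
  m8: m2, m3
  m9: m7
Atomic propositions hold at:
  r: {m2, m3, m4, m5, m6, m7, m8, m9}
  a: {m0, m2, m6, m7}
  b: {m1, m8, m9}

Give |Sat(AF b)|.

7

AF b: least fixpoint, start Z0 = {m1, m8, m9}, add states with every successor in Z. Z1 = {m1, m6, m8, m9}; Z2 = {m1, m5, m6, m7, m8, m9}; Z3 = {m1, m2, m5, m6, m7, m8, m9}; fixed.
Sat(AF b) = {m1, m2, m5, m6, m7, m8, m9}
|Sat(AF b)| = |{m1, m2, m5, m6, m7, m8, m9}| = 7.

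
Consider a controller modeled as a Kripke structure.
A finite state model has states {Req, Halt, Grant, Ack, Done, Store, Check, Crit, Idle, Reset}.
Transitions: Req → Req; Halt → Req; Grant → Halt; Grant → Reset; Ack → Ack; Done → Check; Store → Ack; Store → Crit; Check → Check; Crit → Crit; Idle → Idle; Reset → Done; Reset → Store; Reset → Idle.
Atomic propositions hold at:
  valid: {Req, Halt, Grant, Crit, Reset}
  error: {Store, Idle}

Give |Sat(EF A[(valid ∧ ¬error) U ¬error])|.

Sat(¬error) = {Req, Halt, Grant, Ack, Done, Check, Crit, Reset}
Sat(valid ∧ ¬error) = {Req, Halt, Grant, Crit, Reset}
A[(valid ∧ ¬error) U ¬error]: least fixpoint, start Z0 = Sat(¬error) = {Req, Halt, Grant, Ack, Done, Check, Crit, Reset}, add states in Sat(valid ∧ ¬error) with every successor in Z. Already a fixed point.
Sat(A[(valid ∧ ¬error) U ¬error]) = {Req, Halt, Grant, Ack, Done, Check, Crit, Reset}
EF A[(valid ∧ ¬error) U ¬error]: least fixpoint, start Z0 = {Req, Halt, Grant, Ack, Done, Check, Crit, Reset}, add states with some successor in Z. Z1 = {Req, Halt, Grant, Ack, Done, Store, Check, Crit, Reset}; fixed.
Sat(EF A[(valid ∧ ¬error) U ¬error]) = {Req, Halt, Grant, Ack, Done, Store, Check, Crit, Reset}
|Sat(EF A[(valid ∧ ¬error) U ¬error])| = |{Req, Halt, Grant, Ack, Done, Store, Check, Crit, Reset}| = 9.

9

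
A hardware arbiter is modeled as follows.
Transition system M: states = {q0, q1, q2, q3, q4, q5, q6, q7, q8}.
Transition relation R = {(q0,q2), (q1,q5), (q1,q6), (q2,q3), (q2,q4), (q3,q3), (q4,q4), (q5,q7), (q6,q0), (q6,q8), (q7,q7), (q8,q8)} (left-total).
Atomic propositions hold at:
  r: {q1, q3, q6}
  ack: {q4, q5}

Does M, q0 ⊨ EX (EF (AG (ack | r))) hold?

Yes

Sat(ack | r) = {q1, q3, q4, q5, q6}
AG (ack | r): greatest fixpoint, start Z0 = {q1, q3, q4, q5, q6}, keep only states in Sat with every successor in Z. Z1 = {q1, q3, q4}; Z2 = {q3, q4}; fixed.
Sat(AG (ack | r)) = {q3, q4}
EF (AG (ack | r)): least fixpoint, start Z0 = {q3, q4}, add states with some successor in Z. Z1 = {q2, q3, q4}; Z2 = {q0, q2, q3, q4}; Z3 = {q0, q2, q3, q4, q6}; Z4 = {q0, q1, q2, q3, q4, q6}; fixed.
Sat(EF (AG (ack | r))) = {q0, q1, q2, q3, q4, q6}
Sat(EX (EF (AG (ack | r)))) = {s : some successor in {q0, q1, q2, q3, q4, q6}} = {q0, q1, q2, q3, q4, q6}
q0 ∈ Sat(EX (EF (AG (ack | r)))) = {q0, q1, q2, q3, q4, q6}, so the formula holds at q0.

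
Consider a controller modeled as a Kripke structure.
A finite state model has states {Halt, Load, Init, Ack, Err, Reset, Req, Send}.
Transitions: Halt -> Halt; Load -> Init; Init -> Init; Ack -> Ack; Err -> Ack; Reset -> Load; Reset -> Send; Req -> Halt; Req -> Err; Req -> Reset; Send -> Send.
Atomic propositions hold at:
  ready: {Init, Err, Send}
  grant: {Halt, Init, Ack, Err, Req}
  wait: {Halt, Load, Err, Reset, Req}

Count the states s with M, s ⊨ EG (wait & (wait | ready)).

2

Sat(wait | ready) = {Halt, Load, Init, Err, Reset, Req, Send}
Sat(wait & (wait | ready)) = {Halt, Load, Err, Reset, Req}
EG (wait & (wait | ready)): greatest fixpoint, start Z0 = {Halt, Load, Err, Reset, Req}, keep only states in Sat with some successor in Z. Z1 = {Halt, Reset, Req}; Z2 = {Halt, Req}; fixed.
Sat(EG (wait & (wait | ready))) = {Halt, Req}
|Sat(EG (wait & (wait | ready)))| = |{Halt, Req}| = 2.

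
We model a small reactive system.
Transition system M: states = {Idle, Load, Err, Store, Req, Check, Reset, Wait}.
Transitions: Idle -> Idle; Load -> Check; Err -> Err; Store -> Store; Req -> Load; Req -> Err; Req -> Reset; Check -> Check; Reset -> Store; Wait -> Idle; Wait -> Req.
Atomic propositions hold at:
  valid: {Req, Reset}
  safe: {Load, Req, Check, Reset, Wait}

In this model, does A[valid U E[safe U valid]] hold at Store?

No

E[safe U valid]: least fixpoint, start Z0 = Sat(valid) = {Req, Reset}, add states in Sat(safe) with some successor in Z. Z1 = {Req, Reset, Wait}; fixed.
Sat(E[safe U valid]) = {Req, Reset, Wait}
A[valid U E[safe U valid]]: least fixpoint, start Z0 = Sat(E[safe U valid]) = {Req, Reset, Wait}, add states in Sat(valid) with every successor in Z. Already a fixed point.
Sat(A[valid U E[safe U valid]]) = {Req, Reset, Wait}
Store ∉ Sat(A[valid U E[safe U valid]]) = {Req, Reset, Wait}, so the formula does not hold at Store.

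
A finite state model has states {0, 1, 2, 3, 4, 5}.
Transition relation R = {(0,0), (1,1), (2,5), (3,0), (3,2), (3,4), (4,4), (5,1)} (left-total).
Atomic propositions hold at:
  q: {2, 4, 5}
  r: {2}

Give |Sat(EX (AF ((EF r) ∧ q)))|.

1

EF r: least fixpoint, start Z0 = {2}, add states with some successor in Z. Z1 = {2, 3}; fixed.
Sat(EF r) = {2, 3}
Sat((EF r) ∧ q) = {2}
AF ((EF r) ∧ q): least fixpoint, start Z0 = {2}, add states with every successor in Z. Already a fixed point.
Sat(AF ((EF r) ∧ q)) = {2}
Sat(EX (AF ((EF r) ∧ q))) = {s : some successor in {2}} = {3}
|Sat(EX (AF ((EF r) ∧ q)))| = |{3}| = 1.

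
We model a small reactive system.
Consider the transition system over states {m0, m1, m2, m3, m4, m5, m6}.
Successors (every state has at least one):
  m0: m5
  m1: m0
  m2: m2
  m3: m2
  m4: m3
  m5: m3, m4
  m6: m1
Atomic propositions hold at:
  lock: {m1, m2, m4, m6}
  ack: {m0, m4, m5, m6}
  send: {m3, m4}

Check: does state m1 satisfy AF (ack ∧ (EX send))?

Yes

Sat(EX send) = {s : some successor in {m3, m4}} = {m4, m5}
Sat(ack ∧ (EX send)) = {m4, m5}
AF (ack ∧ (EX send)): least fixpoint, start Z0 = {m4, m5}, add states with every successor in Z. Z1 = {m0, m4, m5}; Z2 = {m0, m1, m4, m5}; Z3 = {m0, m1, m4, m5, m6}; fixed.
Sat(AF (ack ∧ (EX send))) = {m0, m1, m4, m5, m6}
m1 ∈ Sat(AF (ack ∧ (EX send))) = {m0, m1, m4, m5, m6}, so the formula holds at m1.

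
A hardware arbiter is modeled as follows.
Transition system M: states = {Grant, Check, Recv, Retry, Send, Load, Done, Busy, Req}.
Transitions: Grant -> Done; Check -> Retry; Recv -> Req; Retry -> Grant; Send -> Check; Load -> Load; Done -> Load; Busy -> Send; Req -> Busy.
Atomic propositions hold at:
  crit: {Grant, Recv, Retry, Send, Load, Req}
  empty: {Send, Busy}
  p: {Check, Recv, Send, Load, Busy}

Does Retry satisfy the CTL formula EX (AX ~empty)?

Sat(~empty) = {Grant, Check, Recv, Retry, Load, Done, Req}
Sat(AX ~empty) = {s : every successor in {Grant, Check, Recv, Retry, Load, Done, Req}} = {Grant, Check, Recv, Retry, Send, Load, Done}
Sat(EX (AX ~empty)) = {s : some successor in {Grant, Check, Recv, Retry, Send, Load, Done}} = {Grant, Check, Retry, Send, Load, Done, Busy}
Retry ∈ Sat(EX (AX ~empty)) = {Grant, Check, Retry, Send, Load, Done, Busy}, so the formula holds at Retry.

Yes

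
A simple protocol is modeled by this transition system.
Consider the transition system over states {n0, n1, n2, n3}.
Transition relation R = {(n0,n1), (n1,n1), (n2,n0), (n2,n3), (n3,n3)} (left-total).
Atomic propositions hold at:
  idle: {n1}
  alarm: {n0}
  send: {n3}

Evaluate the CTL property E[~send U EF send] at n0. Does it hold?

Sat(~send) = {n0, n1, n2}
EF send: least fixpoint, start Z0 = {n3}, add states with some successor in Z. Z1 = {n2, n3}; fixed.
Sat(EF send) = {n2, n3}
E[~send U EF send]: least fixpoint, start Z0 = Sat(EF send) = {n2, n3}, add states in Sat(~send) with some successor in Z. Already a fixed point.
Sat(E[~send U EF send]) = {n2, n3}
n0 ∉ Sat(E[~send U EF send]) = {n2, n3}, so the formula does not hold at n0.

No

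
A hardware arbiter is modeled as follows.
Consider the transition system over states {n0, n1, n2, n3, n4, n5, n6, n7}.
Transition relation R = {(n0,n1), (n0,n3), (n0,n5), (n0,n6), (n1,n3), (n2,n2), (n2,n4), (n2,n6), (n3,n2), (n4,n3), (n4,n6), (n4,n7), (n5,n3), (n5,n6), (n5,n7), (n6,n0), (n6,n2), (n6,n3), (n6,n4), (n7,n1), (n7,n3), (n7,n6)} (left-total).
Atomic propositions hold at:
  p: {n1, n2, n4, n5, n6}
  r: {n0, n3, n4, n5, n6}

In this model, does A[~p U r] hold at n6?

Yes

Sat(~p) = {n0, n3, n7}
A[~p U r]: least fixpoint, start Z0 = Sat(r) = {n0, n3, n4, n5, n6}, add states in Sat(~p) with every successor in Z. Already a fixed point.
Sat(A[~p U r]) = {n0, n3, n4, n5, n6}
n6 ∈ Sat(A[~p U r]) = {n0, n3, n4, n5, n6}, so the formula holds at n6.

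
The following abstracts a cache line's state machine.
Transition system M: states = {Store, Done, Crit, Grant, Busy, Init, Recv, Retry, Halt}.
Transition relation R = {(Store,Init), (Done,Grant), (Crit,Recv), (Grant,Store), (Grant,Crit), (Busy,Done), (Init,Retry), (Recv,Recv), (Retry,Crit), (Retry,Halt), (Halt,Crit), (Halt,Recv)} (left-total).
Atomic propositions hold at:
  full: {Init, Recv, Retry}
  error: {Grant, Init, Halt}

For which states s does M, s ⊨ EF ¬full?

Sat(¬full) = {Store, Done, Crit, Grant, Busy, Halt}
EF ¬full: least fixpoint, start Z0 = {Store, Done, Crit, Grant, Busy, Halt}, add states with some successor in Z. Z1 = {Store, Done, Crit, Grant, Busy, Retry, Halt}; Z2 = {Store, Done, Crit, Grant, Busy, Init, Retry, Halt}; fixed.
Sat(EF ¬full) = {Store, Done, Crit, Grant, Busy, Init, Retry, Halt}

{Store, Done, Crit, Grant, Busy, Init, Retry, Halt}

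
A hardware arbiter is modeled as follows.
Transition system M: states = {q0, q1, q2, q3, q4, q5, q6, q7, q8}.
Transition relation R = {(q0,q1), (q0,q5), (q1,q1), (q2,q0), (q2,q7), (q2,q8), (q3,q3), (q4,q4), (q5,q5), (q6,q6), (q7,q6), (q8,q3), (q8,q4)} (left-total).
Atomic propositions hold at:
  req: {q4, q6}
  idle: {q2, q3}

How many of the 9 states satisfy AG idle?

AG idle: greatest fixpoint, start Z0 = {q2, q3}, keep only states in Sat with every successor in Z. Z1 = {q3}; fixed.
Sat(AG idle) = {q3}
|Sat(AG idle)| = |{q3}| = 1.

1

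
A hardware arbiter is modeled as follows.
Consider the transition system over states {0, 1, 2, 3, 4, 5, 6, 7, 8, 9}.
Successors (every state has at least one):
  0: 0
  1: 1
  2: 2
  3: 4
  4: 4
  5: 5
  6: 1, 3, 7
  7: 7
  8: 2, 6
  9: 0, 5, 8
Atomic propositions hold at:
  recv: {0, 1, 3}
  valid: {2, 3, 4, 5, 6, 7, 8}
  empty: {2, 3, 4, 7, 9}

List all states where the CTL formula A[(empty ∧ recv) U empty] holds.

Sat(empty ∧ recv) = {3}
A[(empty ∧ recv) U empty]: least fixpoint, start Z0 = Sat(empty) = {2, 3, 4, 7, 9}, add states in Sat(empty ∧ recv) with every successor in Z. Already a fixed point.
Sat(A[(empty ∧ recv) U empty]) = {2, 3, 4, 7, 9}

{2, 3, 4, 7, 9}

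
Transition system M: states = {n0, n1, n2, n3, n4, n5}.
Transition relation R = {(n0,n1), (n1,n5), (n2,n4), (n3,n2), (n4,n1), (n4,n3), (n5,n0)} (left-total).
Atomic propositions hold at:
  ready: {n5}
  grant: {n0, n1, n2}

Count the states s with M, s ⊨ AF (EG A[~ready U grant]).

Sat(~ready) = {n0, n1, n2, n3, n4}
A[~ready U grant]: least fixpoint, start Z0 = Sat(grant) = {n0, n1, n2}, add states in Sat(~ready) with every successor in Z. Z1 = {n0, n1, n2, n3}; Z2 = {n0, n1, n2, n3, n4}; fixed.
Sat(A[~ready U grant]) = {n0, n1, n2, n3, n4}
EG A[~ready U grant]: greatest fixpoint, start Z0 = {n0, n1, n2, n3, n4}, keep only states in Sat with some successor in Z. Z1 = {n0, n2, n3, n4}; Z2 = {n2, n3, n4}; fixed.
Sat(EG A[~ready U grant]) = {n2, n3, n4}
AF (EG A[~ready U grant]): least fixpoint, start Z0 = {n2, n3, n4}, add states with every successor in Z. Already a fixed point.
Sat(AF (EG A[~ready U grant])) = {n2, n3, n4}
|Sat(AF (EG A[~ready U grant]))| = |{n2, n3, n4}| = 3.

3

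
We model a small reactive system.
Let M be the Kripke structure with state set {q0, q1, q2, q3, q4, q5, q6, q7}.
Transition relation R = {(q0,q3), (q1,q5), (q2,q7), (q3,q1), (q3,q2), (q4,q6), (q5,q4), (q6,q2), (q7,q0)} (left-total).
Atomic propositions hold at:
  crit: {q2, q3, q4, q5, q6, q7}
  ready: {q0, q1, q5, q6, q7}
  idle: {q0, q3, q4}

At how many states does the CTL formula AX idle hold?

3

Sat(AX idle) = {s : every successor in {q0, q3, q4}} = {q0, q5, q7}
|Sat(AX idle)| = |{q0, q5, q7}| = 3.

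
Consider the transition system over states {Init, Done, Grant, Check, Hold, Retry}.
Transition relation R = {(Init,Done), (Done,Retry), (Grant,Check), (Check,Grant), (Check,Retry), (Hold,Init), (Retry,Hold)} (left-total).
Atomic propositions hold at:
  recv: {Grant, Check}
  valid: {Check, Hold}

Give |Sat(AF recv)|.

AF recv: least fixpoint, start Z0 = {Grant, Check}, add states with every successor in Z. Already a fixed point.
Sat(AF recv) = {Grant, Check}
|Sat(AF recv)| = |{Grant, Check}| = 2.

2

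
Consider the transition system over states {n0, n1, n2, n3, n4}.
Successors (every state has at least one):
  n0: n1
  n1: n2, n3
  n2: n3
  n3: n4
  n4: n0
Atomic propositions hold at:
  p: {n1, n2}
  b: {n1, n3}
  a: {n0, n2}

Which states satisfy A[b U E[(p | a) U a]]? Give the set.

Sat(p | a) = {n0, n1, n2}
E[(p | a) U a]: least fixpoint, start Z0 = Sat(a) = {n0, n2}, add states in Sat(p | a) with some successor in Z. Z1 = {n0, n1, n2}; fixed.
Sat(E[(p | a) U a]) = {n0, n1, n2}
A[b U E[(p | a) U a]]: least fixpoint, start Z0 = Sat(E[(p | a) U a]) = {n0, n1, n2}, add states in Sat(b) with every successor in Z. Already a fixed point.
Sat(A[b U E[(p | a) U a]]) = {n0, n1, n2}

{n0, n1, n2}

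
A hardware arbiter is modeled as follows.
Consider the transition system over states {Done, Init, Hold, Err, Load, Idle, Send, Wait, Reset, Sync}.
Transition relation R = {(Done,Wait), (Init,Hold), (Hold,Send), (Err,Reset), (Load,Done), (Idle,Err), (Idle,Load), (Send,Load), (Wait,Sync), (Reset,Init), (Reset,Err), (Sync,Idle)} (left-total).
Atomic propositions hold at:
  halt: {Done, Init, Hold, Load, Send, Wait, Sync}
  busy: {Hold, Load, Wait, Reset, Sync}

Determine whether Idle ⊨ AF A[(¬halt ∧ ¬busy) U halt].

Sat(¬halt) = {Err, Idle, Reset}
Sat(¬busy) = {Done, Init, Err, Idle, Send}
Sat(¬halt ∧ ¬busy) = {Err, Idle}
A[(¬halt ∧ ¬busy) U halt]: least fixpoint, start Z0 = Sat(halt) = {Done, Init, Hold, Load, Send, Wait, Sync}, add states in Sat(¬halt ∧ ¬busy) with every successor in Z. Already a fixed point.
Sat(A[(¬halt ∧ ¬busy) U halt]) = {Done, Init, Hold, Load, Send, Wait, Sync}
AF A[(¬halt ∧ ¬busy) U halt]: least fixpoint, start Z0 = {Done, Init, Hold, Load, Send, Wait, Sync}, add states with every successor in Z. Already a fixed point.
Sat(AF A[(¬halt ∧ ¬busy) U halt]) = {Done, Init, Hold, Load, Send, Wait, Sync}
Idle ∉ Sat(AF A[(¬halt ∧ ¬busy) U halt]) = {Done, Init, Hold, Load, Send, Wait, Sync}, so the formula does not hold at Idle.

No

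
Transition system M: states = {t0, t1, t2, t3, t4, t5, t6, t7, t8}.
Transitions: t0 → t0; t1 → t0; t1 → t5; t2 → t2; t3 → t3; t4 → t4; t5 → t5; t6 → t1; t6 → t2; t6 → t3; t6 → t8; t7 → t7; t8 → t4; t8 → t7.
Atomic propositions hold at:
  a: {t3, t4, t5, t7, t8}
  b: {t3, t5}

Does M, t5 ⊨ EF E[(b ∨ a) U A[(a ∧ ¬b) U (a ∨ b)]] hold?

Sat(b ∨ a) = {t3, t4, t5, t7, t8}
Sat(¬b) = {t0, t1, t2, t4, t6, t7, t8}
Sat(a ∧ ¬b) = {t4, t7, t8}
Sat(a ∨ b) = {t3, t4, t5, t7, t8}
A[(a ∧ ¬b) U (a ∨ b)]: least fixpoint, start Z0 = Sat((a ∨ b)) = {t3, t4, t5, t7, t8}, add states in Sat(a ∧ ¬b) with every successor in Z. Already a fixed point.
Sat(A[(a ∧ ¬b) U (a ∨ b)]) = {t3, t4, t5, t7, t8}
E[(b ∨ a) U A[(a ∧ ¬b) U (a ∨ b)]]: least fixpoint, start Z0 = Sat(A[(a ∧ ¬b) U (a ∨ b)]) = {t3, t4, t5, t7, t8}, add states in Sat(b ∨ a) with some successor in Z. Already a fixed point.
Sat(E[(b ∨ a) U A[(a ∧ ¬b) U (a ∨ b)]]) = {t3, t4, t5, t7, t8}
EF E[(b ∨ a) U A[(a ∧ ¬b) U (a ∨ b)]]: least fixpoint, start Z0 = {t3, t4, t5, t7, t8}, add states with some successor in Z. Z1 = {t1, t3, t4, t5, t6, t7, t8}; fixed.
Sat(EF E[(b ∨ a) U A[(a ∧ ¬b) U (a ∨ b)]]) = {t1, t3, t4, t5, t6, t7, t8}
t5 ∈ Sat(EF E[(b ∨ a) U A[(a ∧ ¬b) U (a ∨ b)]]) = {t1, t3, t4, t5, t6, t7, t8}, so the formula holds at t5.

Yes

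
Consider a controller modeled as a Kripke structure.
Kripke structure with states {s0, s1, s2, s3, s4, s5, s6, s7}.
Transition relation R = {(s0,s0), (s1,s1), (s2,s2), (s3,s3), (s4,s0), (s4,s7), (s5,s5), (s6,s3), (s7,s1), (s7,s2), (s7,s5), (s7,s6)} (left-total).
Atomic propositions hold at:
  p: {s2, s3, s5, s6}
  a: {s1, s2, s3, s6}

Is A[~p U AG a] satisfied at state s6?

Sat(~p) = {s0, s1, s4, s7}
AG a: greatest fixpoint, start Z0 = {s1, s2, s3, s6}, keep only states in Sat with every successor in Z. Already a fixed point.
Sat(AG a) = {s1, s2, s3, s6}
A[~p U AG a]: least fixpoint, start Z0 = Sat(AG a) = {s1, s2, s3, s6}, add states in Sat(~p) with every successor in Z. Already a fixed point.
Sat(A[~p U AG a]) = {s1, s2, s3, s6}
s6 ∈ Sat(A[~p U AG a]) = {s1, s2, s3, s6}, so the formula holds at s6.

Yes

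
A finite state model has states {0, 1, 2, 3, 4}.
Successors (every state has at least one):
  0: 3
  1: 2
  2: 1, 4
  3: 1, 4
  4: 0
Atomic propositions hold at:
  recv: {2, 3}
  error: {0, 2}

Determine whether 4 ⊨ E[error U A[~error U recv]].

Sat(~error) = {1, 3, 4}
A[~error U recv]: least fixpoint, start Z0 = Sat(recv) = {2, 3}, add states in Sat(~error) with every successor in Z. Z1 = {1, 2, 3}; fixed.
Sat(A[~error U recv]) = {1, 2, 3}
E[error U A[~error U recv]]: least fixpoint, start Z0 = Sat(A[~error U recv]) = {1, 2, 3}, add states in Sat(error) with some successor in Z. Z1 = {0, 1, 2, 3}; fixed.
Sat(E[error U A[~error U recv]]) = {0, 1, 2, 3}
4 ∉ Sat(E[error U A[~error U recv]]) = {0, 1, 2, 3}, so the formula does not hold at 4.

No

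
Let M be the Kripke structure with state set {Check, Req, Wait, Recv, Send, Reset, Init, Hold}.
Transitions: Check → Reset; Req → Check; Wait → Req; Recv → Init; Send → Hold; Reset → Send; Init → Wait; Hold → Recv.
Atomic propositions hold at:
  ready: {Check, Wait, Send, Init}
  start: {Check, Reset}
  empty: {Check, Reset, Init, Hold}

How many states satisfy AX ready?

4

Sat(AX ready) = {s : every successor in {Check, Wait, Send, Init}} = {Req, Recv, Reset, Init}
|Sat(AX ready)| = |{Req, Recv, Reset, Init}| = 4.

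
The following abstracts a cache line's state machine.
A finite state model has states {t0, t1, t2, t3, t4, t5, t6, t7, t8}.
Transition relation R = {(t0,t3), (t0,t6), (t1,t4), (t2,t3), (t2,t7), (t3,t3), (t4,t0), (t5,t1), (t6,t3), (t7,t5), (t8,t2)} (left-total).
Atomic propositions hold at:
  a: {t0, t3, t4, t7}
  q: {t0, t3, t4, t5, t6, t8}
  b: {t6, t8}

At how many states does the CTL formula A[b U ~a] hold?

5

Sat(~a) = {t1, t2, t5, t6, t8}
A[b U ~a]: least fixpoint, start Z0 = Sat(~a) = {t1, t2, t5, t6, t8}, add states in Sat(b) with every successor in Z. Already a fixed point.
Sat(A[b U ~a]) = {t1, t2, t5, t6, t8}
|Sat(A[b U ~a])| = |{t1, t2, t5, t6, t8}| = 5.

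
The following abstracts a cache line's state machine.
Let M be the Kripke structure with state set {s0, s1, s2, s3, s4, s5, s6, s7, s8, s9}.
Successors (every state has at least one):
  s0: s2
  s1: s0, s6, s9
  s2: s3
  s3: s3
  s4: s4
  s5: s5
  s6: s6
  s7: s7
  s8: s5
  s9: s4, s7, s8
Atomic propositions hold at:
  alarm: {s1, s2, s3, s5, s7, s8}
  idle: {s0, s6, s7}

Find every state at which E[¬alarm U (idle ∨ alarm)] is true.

Sat(¬alarm) = {s0, s4, s6, s9}
Sat(idle ∨ alarm) = {s0, s1, s2, s3, s5, s6, s7, s8}
E[¬alarm U (idle ∨ alarm)]: least fixpoint, start Z0 = Sat((idle ∨ alarm)) = {s0, s1, s2, s3, s5, s6, s7, s8}, add states in Sat(¬alarm) with some successor in Z. Z1 = {s0, s1, s2, s3, s5, s6, s7, s8, s9}; fixed.
Sat(E[¬alarm U (idle ∨ alarm)]) = {s0, s1, s2, s3, s5, s6, s7, s8, s9}

{s0, s1, s2, s3, s5, s6, s7, s8, s9}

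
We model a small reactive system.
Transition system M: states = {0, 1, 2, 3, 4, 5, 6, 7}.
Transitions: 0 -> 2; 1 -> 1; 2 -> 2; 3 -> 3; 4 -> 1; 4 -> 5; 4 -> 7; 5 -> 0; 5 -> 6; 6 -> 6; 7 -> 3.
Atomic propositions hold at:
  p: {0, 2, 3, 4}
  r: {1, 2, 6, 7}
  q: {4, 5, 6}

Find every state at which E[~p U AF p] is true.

{0, 2, 3, 4, 5, 7}

Sat(~p) = {1, 5, 6, 7}
AF p: least fixpoint, start Z0 = {0, 2, 3, 4}, add states with every successor in Z. Z1 = {0, 2, 3, 4, 7}; fixed.
Sat(AF p) = {0, 2, 3, 4, 7}
E[~p U AF p]: least fixpoint, start Z0 = Sat(AF p) = {0, 2, 3, 4, 7}, add states in Sat(~p) with some successor in Z. Z1 = {0, 2, 3, 4, 5, 7}; fixed.
Sat(E[~p U AF p]) = {0, 2, 3, 4, 5, 7}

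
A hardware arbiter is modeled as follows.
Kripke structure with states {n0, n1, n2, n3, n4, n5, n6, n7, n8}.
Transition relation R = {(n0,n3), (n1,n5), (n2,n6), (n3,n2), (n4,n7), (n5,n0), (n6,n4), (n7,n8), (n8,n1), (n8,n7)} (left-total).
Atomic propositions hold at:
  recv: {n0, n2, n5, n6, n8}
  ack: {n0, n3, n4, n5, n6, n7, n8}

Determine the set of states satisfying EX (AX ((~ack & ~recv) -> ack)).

Sat(~ack) = {n1, n2}
Sat(~recv) = {n1, n3, n4, n7}
Sat(~ack & ~recv) = {n1}
Sat((~ack & ~recv) -> ack) = {n0, n2, n3, n4, n5, n6, n7, n8}
Sat(AX ((~ack & ~recv) -> ack)) = {s : every successor in {n0, n2, n3, n4, n5, n6, n7, n8}} = {n0, n1, n2, n3, n4, n5, n6, n7}
Sat(EX (AX ((~ack & ~recv) -> ack))) = {s : some successor in {n0, n1, n2, n3, n4, n5, n6, n7}} = {n0, n1, n2, n3, n4, n5, n6, n8}

{n0, n1, n2, n3, n4, n5, n6, n8}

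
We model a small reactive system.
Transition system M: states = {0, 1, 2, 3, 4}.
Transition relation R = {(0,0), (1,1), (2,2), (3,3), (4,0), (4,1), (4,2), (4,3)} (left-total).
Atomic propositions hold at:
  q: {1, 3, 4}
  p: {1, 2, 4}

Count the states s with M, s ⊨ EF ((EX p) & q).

2

Sat(EX p) = {s : some successor in {1, 2, 4}} = {1, 2, 4}
Sat((EX p) & q) = {1, 4}
EF ((EX p) & q): least fixpoint, start Z0 = {1, 4}, add states with some successor in Z. Already a fixed point.
Sat(EF ((EX p) & q)) = {1, 4}
|Sat(EF ((EX p) & q))| = |{1, 4}| = 2.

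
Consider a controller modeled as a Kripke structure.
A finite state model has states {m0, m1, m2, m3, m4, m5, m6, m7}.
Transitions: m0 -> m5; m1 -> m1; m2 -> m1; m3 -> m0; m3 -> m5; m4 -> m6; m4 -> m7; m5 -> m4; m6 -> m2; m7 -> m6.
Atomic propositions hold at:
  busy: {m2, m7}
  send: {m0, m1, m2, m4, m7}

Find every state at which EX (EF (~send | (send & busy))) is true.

{m0, m3, m4, m5, m6, m7}

Sat(~send) = {m3, m5, m6}
Sat(send & busy) = {m2, m7}
Sat(~send | (send & busy)) = {m2, m3, m5, m6, m7}
EF (~send | (send & busy)): least fixpoint, start Z0 = {m2, m3, m5, m6, m7}, add states with some successor in Z. Z1 = {m0, m2, m3, m4, m5, m6, m7}; fixed.
Sat(EF (~send | (send & busy))) = {m0, m2, m3, m4, m5, m6, m7}
Sat(EX (EF (~send | (send & busy)))) = {s : some successor in {m0, m2, m3, m4, m5, m6, m7}} = {m0, m3, m4, m5, m6, m7}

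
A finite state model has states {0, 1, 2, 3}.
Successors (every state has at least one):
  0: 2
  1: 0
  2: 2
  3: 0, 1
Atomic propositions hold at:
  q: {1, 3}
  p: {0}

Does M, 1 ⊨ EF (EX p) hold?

Yes

Sat(EX p) = {s : some successor in {0}} = {1, 3}
EF (EX p): least fixpoint, start Z0 = {1, 3}, add states with some successor in Z. Already a fixed point.
Sat(EF (EX p)) = {1, 3}
1 ∈ Sat(EF (EX p)) = {1, 3}, so the formula holds at 1.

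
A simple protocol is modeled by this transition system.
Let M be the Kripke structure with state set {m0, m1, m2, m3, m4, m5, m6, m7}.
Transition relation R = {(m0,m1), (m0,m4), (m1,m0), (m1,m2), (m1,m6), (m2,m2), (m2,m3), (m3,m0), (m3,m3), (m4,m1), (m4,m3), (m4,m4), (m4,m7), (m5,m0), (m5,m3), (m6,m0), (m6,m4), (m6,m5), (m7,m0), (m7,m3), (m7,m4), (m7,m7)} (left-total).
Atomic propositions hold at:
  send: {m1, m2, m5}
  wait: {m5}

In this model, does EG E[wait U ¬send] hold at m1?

Sat(¬send) = {m0, m3, m4, m6, m7}
E[wait U ¬send]: least fixpoint, start Z0 = Sat(¬send) = {m0, m3, m4, m6, m7}, add states in Sat(wait) with some successor in Z. Z1 = {m0, m3, m4, m5, m6, m7}; fixed.
Sat(E[wait U ¬send]) = {m0, m3, m4, m5, m6, m7}
EG E[wait U ¬send]: greatest fixpoint, start Z0 = {m0, m3, m4, m5, m6, m7}, keep only states in Sat with some successor in Z. Already a fixed point.
Sat(EG E[wait U ¬send]) = {m0, m3, m4, m5, m6, m7}
m1 ∉ Sat(EG E[wait U ¬send]) = {m0, m3, m4, m5, m6, m7}, so the formula does not hold at m1.

No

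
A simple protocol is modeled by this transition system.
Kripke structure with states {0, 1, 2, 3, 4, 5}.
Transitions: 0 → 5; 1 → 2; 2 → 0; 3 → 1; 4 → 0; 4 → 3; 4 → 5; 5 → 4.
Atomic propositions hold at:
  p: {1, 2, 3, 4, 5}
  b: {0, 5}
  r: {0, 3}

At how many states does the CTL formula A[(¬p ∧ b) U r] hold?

Sat(¬p) = {0}
Sat(¬p ∧ b) = {0}
A[(¬p ∧ b) U r]: least fixpoint, start Z0 = Sat(r) = {0, 3}, add states in Sat(¬p ∧ b) with every successor in Z. Already a fixed point.
Sat(A[(¬p ∧ b) U r]) = {0, 3}
|Sat(A[(¬p ∧ b) U r])| = |{0, 3}| = 2.

2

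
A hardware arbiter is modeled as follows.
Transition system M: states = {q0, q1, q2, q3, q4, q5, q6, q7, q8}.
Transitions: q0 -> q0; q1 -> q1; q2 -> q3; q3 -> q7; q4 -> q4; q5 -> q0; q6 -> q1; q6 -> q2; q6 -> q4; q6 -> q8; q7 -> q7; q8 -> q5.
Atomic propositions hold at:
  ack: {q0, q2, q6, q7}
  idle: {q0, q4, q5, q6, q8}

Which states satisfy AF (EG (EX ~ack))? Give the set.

Sat(~ack) = {q1, q3, q4, q5, q8}
Sat(EX ~ack) = {s : some successor in {q1, q3, q4, q5, q8}} = {q1, q2, q4, q6, q8}
EG (EX ~ack): greatest fixpoint, start Z0 = {q1, q2, q4, q6, q8}, keep only states in Sat with some successor in Z. Z1 = {q1, q4, q6}; fixed.
Sat(EG (EX ~ack)) = {q1, q4, q6}
AF (EG (EX ~ack)): least fixpoint, start Z0 = {q1, q4, q6}, add states with every successor in Z. Already a fixed point.
Sat(AF (EG (EX ~ack))) = {q1, q4, q6}

{q1, q4, q6}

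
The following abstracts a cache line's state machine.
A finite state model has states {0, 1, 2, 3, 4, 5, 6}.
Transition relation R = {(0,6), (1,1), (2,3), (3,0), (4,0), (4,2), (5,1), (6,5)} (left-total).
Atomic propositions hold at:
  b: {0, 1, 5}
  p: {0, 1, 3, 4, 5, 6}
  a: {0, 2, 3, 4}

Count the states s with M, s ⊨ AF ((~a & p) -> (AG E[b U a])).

4

Sat(~a) = {1, 5, 6}
Sat(~a & p) = {1, 5, 6}
E[b U a]: least fixpoint, start Z0 = Sat(a) = {0, 2, 3, 4}, add states in Sat(b) with some successor in Z. Already a fixed point.
Sat(E[b U a]) = {0, 2, 3, 4}
AG E[b U a]: greatest fixpoint, start Z0 = {0, 2, 3, 4}, keep only states in Sat with every successor in Z. Z1 = {2, 3, 4}; Z2 = {2}; Z3 = ∅; fixed.
Sat(AG E[b U a]) = ∅
Sat((~a & p) -> (AG E[b U a])) = {0, 2, 3, 4}
AF ((~a & p) -> (AG E[b U a])): least fixpoint, start Z0 = {0, 2, 3, 4}, add states with every successor in Z. Already a fixed point.
Sat(AF ((~a & p) -> (AG E[b U a]))) = {0, 2, 3, 4}
|Sat(AF ((~a & p) -> (AG E[b U a])))| = |{0, 2, 3, 4}| = 4.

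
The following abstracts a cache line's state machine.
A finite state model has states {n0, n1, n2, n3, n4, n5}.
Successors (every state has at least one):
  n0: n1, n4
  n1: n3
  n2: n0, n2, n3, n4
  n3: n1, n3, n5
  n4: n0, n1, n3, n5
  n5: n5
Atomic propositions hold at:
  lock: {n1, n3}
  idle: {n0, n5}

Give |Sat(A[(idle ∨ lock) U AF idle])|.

2

Sat(idle ∨ lock) = {n0, n1, n3, n5}
AF idle: least fixpoint, start Z0 = {n0, n5}, add states with every successor in Z. Already a fixed point.
Sat(AF idle) = {n0, n5}
A[(idle ∨ lock) U AF idle]: least fixpoint, start Z0 = Sat(AF idle) = {n0, n5}, add states in Sat(idle ∨ lock) with every successor in Z. Already a fixed point.
Sat(A[(idle ∨ lock) U AF idle]) = {n0, n5}
|Sat(A[(idle ∨ lock) U AF idle])| = |{n0, n5}| = 2.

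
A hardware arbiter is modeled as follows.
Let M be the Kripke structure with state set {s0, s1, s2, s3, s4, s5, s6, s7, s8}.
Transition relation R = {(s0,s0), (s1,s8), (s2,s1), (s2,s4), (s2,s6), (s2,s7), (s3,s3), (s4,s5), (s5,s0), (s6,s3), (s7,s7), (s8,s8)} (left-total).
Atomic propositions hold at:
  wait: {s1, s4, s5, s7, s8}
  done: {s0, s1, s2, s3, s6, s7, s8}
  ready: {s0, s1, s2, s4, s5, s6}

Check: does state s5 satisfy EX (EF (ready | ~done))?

Sat(~done) = {s4, s5}
Sat(ready | ~done) = {s0, s1, s2, s4, s5, s6}
EF (ready | ~done): least fixpoint, start Z0 = {s0, s1, s2, s4, s5, s6}, add states with some successor in Z. Already a fixed point.
Sat(EF (ready | ~done)) = {s0, s1, s2, s4, s5, s6}
Sat(EX (EF (ready | ~done))) = {s : some successor in {s0, s1, s2, s4, s5, s6}} = {s0, s2, s4, s5}
s5 ∈ Sat(EX (EF (ready | ~done))) = {s0, s2, s4, s5}, so the formula holds at s5.

Yes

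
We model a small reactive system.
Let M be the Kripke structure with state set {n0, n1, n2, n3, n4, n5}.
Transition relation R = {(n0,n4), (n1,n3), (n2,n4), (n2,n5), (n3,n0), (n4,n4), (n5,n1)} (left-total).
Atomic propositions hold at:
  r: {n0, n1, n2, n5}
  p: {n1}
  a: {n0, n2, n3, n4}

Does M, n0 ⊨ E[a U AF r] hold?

Yes

AF r: least fixpoint, start Z0 = {n0, n1, n2, n5}, add states with every successor in Z. Z1 = {n0, n1, n2, n3, n5}; fixed.
Sat(AF r) = {n0, n1, n2, n3, n5}
E[a U AF r]: least fixpoint, start Z0 = Sat(AF r) = {n0, n1, n2, n3, n5}, add states in Sat(a) with some successor in Z. Already a fixed point.
Sat(E[a U AF r]) = {n0, n1, n2, n3, n5}
n0 ∈ Sat(E[a U AF r]) = {n0, n1, n2, n3, n5}, so the formula holds at n0.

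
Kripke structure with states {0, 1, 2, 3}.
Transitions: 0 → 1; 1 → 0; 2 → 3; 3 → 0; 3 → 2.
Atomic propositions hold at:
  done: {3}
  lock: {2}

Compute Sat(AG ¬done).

{0, 1}

Sat(¬done) = {0, 1, 2}
AG ¬done: greatest fixpoint, start Z0 = {0, 1, 2}, keep only states in Sat with every successor in Z. Z1 = {0, 1}; fixed.
Sat(AG ¬done) = {0, 1}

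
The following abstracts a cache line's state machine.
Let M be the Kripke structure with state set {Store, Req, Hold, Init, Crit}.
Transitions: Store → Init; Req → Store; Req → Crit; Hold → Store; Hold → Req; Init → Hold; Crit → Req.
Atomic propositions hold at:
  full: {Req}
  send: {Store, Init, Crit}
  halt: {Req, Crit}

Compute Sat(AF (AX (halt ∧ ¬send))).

Sat(¬send) = {Req, Hold}
Sat(halt ∧ ¬send) = {Req}
Sat(AX (halt ∧ ¬send)) = {s : every successor in {Req}} = {Crit}
AF (AX (halt ∧ ¬send)): least fixpoint, start Z0 = {Crit}, add states with every successor in Z. Already a fixed point.
Sat(AF (AX (halt ∧ ¬send))) = {Crit}

{Crit}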